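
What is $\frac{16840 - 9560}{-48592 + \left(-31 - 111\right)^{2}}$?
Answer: $- \frac{1820}{7107} \approx -0.25609$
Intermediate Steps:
$\frac{16840 - 9560}{-48592 + \left(-31 - 111\right)^{2}} = \frac{7280}{-48592 + \left(-142\right)^{2}} = \frac{7280}{-48592 + 20164} = \frac{7280}{-28428} = 7280 \left(- \frac{1}{28428}\right) = - \frac{1820}{7107}$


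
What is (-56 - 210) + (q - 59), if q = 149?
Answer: -176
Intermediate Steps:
(-56 - 210) + (q - 59) = (-56 - 210) + (149 - 59) = -266 + 90 = -176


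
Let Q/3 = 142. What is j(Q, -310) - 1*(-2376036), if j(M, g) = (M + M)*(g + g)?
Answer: 1847796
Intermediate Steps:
Q = 426 (Q = 3*142 = 426)
j(M, g) = 4*M*g (j(M, g) = (2*M)*(2*g) = 4*M*g)
j(Q, -310) - 1*(-2376036) = 4*426*(-310) - 1*(-2376036) = -528240 + 2376036 = 1847796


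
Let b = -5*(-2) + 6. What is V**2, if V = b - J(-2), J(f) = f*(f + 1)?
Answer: 196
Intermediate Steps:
J(f) = f*(1 + f)
b = 16 (b = 10 + 6 = 16)
V = 14 (V = 16 - (-2)*(1 - 2) = 16 - (-2)*(-1) = 16 - 1*2 = 16 - 2 = 14)
V**2 = 14**2 = 196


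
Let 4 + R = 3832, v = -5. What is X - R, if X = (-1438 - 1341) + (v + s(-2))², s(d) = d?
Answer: -6558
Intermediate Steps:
R = 3828 (R = -4 + 3832 = 3828)
X = -2730 (X = (-1438 - 1341) + (-5 - 2)² = -2779 + (-7)² = -2779 + 49 = -2730)
X - R = -2730 - 1*3828 = -2730 - 3828 = -6558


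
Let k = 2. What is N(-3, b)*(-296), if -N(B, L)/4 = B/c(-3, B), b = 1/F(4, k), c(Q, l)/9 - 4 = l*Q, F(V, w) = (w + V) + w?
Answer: -1184/39 ≈ -30.359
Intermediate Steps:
F(V, w) = V + 2*w (F(V, w) = (V + w) + w = V + 2*w)
c(Q, l) = 36 + 9*Q*l (c(Q, l) = 36 + 9*(l*Q) = 36 + 9*(Q*l) = 36 + 9*Q*l)
b = ⅛ (b = 1/(4 + 2*2) = 1/(4 + 4) = 1/8 = ⅛ ≈ 0.12500)
N(B, L) = -4*B/(36 - 27*B) (N(B, L) = -4*B/(36 + 9*(-3)*B) = -4*B/(36 - 27*B))
N(-3, b)*(-296) = ((4/9)*(-3)/(-4 + 3*(-3)))*(-296) = ((4/9)*(-3)/(-4 - 9))*(-296) = ((4/9)*(-3)/(-13))*(-296) = ((4/9)*(-3)*(-1/13))*(-296) = (4/39)*(-296) = -1184/39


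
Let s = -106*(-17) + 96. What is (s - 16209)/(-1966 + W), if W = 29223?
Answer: -14311/27257 ≈ -0.52504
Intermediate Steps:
s = 1898 (s = 1802 + 96 = 1898)
(s - 16209)/(-1966 + W) = (1898 - 16209)/(-1966 + 29223) = -14311/27257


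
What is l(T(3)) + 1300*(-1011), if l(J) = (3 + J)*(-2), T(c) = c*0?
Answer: -1314306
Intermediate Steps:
T(c) = 0
l(J) = -6 - 2*J
l(T(3)) + 1300*(-1011) = (-6 - 2*0) + 1300*(-1011) = (-6 + 0) - 1314300 = -6 - 1314300 = -1314306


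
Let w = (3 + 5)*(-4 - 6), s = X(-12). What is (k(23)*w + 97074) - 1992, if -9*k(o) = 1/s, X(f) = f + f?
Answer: 2567204/27 ≈ 95082.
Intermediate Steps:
X(f) = 2*f
s = -24 (s = 2*(-12) = -24)
k(o) = 1/216 (k(o) = -⅑/(-24) = -⅑*(-1/24) = 1/216)
w = -80 (w = 8*(-10) = -80)
(k(23)*w + 97074) - 1992 = ((1/216)*(-80) + 97074) - 1992 = (-10/27 + 97074) - 1992 = 2620988/27 - 1992 = 2567204/27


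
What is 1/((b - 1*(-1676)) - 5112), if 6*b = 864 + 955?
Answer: -6/18797 ≈ -0.00031920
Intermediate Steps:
b = 1819/6 (b = (864 + 955)/6 = (1/6)*1819 = 1819/6 ≈ 303.17)
1/((b - 1*(-1676)) - 5112) = 1/((1819/6 - 1*(-1676)) - 5112) = 1/((1819/6 + 1676) - 5112) = 1/(11875/6 - 5112) = 1/(-18797/6) = -6/18797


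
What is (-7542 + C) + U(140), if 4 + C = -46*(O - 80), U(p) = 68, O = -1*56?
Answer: -1222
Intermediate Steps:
O = -56
C = 6252 (C = -4 - 46*(-56 - 80) = -4 - 46*(-136) = -4 + 6256 = 6252)
(-7542 + C) + U(140) = (-7542 + 6252) + 68 = -1290 + 68 = -1222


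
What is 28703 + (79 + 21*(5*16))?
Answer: 30462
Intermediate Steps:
28703 + (79 + 21*(5*16)) = 28703 + (79 + 21*80) = 28703 + (79 + 1680) = 28703 + 1759 = 30462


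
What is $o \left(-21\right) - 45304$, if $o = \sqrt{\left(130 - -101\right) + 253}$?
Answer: $-45766$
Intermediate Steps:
$o = 22$ ($o = \sqrt{\left(130 + 101\right) + 253} = \sqrt{231 + 253} = \sqrt{484} = 22$)
$o \left(-21\right) - 45304 = 22 \left(-21\right) - 45304 = -462 - 45304 = -45766$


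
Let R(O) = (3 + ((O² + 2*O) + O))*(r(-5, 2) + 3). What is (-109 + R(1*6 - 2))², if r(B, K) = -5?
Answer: 29241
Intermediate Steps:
R(O) = -6 - 6*O - 2*O² (R(O) = (3 + ((O² + 2*O) + O))*(-5 + 3) = (3 + (O² + 3*O))*(-2) = (3 + O² + 3*O)*(-2) = -6 - 6*O - 2*O²)
(-109 + R(1*6 - 2))² = (-109 + (-6 - 6*(1*6 - 2) - 2*(1*6 - 2)²))² = (-109 + (-6 - 6*(6 - 2) - 2*(6 - 2)²))² = (-109 + (-6 - 6*4 - 2*4²))² = (-109 + (-6 - 24 - 2*16))² = (-109 + (-6 - 24 - 32))² = (-109 - 62)² = (-171)² = 29241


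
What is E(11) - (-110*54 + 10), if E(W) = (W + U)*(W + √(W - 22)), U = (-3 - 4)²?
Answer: 6590 + 60*I*√11 ≈ 6590.0 + 199.0*I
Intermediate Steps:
U = 49 (U = (-7)² = 49)
E(W) = (49 + W)*(W + √(-22 + W)) (E(W) = (W + 49)*(W + √(W - 22)) = (49 + W)*(W + √(-22 + W)))
E(11) - (-110*54 + 10) = (11² + 49*11 + 49*√(-22 + 11) + 11*√(-22 + 11)) - (-110*54 + 10) = (121 + 539 + 49*√(-11) + 11*√(-11)) - (-5940 + 10) = (121 + 539 + 49*(I*√11) + 11*(I*√11)) - 1*(-5930) = (121 + 539 + 49*I*√11 + 11*I*√11) + 5930 = (660 + 60*I*√11) + 5930 = 6590 + 60*I*√11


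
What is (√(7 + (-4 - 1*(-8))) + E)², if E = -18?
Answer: (18 - √11)² ≈ 215.60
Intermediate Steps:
(√(7 + (-4 - 1*(-8))) + E)² = (√(7 + (-4 - 1*(-8))) - 18)² = (√(7 + (-4 + 8)) - 18)² = (√(7 + 4) - 18)² = (√11 - 18)² = (-18 + √11)²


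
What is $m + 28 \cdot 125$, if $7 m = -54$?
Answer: $\frac{24446}{7} \approx 3492.3$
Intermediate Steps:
$m = - \frac{54}{7}$ ($m = \frac{1}{7} \left(-54\right) = - \frac{54}{7} \approx -7.7143$)
$m + 28 \cdot 125 = - \frac{54}{7} + 28 \cdot 125 = - \frac{54}{7} + 3500 = \frac{24446}{7}$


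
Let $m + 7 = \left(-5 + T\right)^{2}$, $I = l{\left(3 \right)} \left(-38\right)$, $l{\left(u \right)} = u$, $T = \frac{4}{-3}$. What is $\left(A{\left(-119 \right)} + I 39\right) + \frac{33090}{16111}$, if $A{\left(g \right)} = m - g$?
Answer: $- \frac{622311785}{144999} \approx -4291.8$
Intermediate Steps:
$T = - \frac{4}{3}$ ($T = 4 \left(- \frac{1}{3}\right) = - \frac{4}{3} \approx -1.3333$)
$I = -114$ ($I = 3 \left(-38\right) = -114$)
$m = \frac{298}{9}$ ($m = -7 + \left(-5 - \frac{4}{3}\right)^{2} = -7 + \left(- \frac{19}{3}\right)^{2} = -7 + \frac{361}{9} = \frac{298}{9} \approx 33.111$)
$A{\left(g \right)} = \frac{298}{9} - g$
$\left(A{\left(-119 \right)} + I 39\right) + \frac{33090}{16111} = \left(\left(\frac{298}{9} - -119\right) - 4446\right) + \frac{33090}{16111} = \left(\left(\frac{298}{9} + 119\right) - 4446\right) + 33090 \cdot \frac{1}{16111} = \left(\frac{1369}{9} - 4446\right) + \frac{33090}{16111} = - \frac{38645}{9} + \frac{33090}{16111} = - \frac{622311785}{144999}$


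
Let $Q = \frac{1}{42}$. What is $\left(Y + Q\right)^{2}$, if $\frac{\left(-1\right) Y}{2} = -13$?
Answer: $\frac{1194649}{1764} \approx 677.24$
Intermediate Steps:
$Q = \frac{1}{42} \approx 0.02381$
$Y = 26$ ($Y = \left(-2\right) \left(-13\right) = 26$)
$\left(Y + Q\right)^{2} = \left(26 + \frac{1}{42}\right)^{2} = \left(\frac{1093}{42}\right)^{2} = \frac{1194649}{1764}$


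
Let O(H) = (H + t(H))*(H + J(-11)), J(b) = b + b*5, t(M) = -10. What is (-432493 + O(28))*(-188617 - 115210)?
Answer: 131610868379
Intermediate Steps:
J(b) = 6*b (J(b) = b + 5*b = 6*b)
O(H) = (-66 + H)*(-10 + H) (O(H) = (H - 10)*(H + 6*(-11)) = (-10 + H)*(H - 66) = (-10 + H)*(-66 + H) = (-66 + H)*(-10 + H))
(-432493 + O(28))*(-188617 - 115210) = (-432493 + (660 + 28² - 76*28))*(-188617 - 115210) = (-432493 + (660 + 784 - 2128))*(-303827) = (-432493 - 684)*(-303827) = -433177*(-303827) = 131610868379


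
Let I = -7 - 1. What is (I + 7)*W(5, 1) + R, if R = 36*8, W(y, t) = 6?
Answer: 282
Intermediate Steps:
I = -8
R = 288
(I + 7)*W(5, 1) + R = (-8 + 7)*6 + 288 = -1*6 + 288 = -6 + 288 = 282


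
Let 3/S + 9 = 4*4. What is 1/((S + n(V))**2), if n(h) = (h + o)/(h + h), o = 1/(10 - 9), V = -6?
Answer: 7056/5041 ≈ 1.3997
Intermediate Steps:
o = 1 (o = 1/1 = 1)
n(h) = (1 + h)/(2*h) (n(h) = (h + 1)/(h + h) = (1 + h)/((2*h)) = (1 + h)*(1/(2*h)) = (1 + h)/(2*h))
S = 3/7 (S = 3/(-9 + 4*4) = 3/(-9 + 16) = 3/7 ≈ 0.42857)
1/((S + n(V))**2) = 1/((3/7 + (1/2)*(1 - 6)/(-6))**2) = 1/((3/7 + (1/2)*(-1/6)*(-5))**2) = 1/((3/7 + 5/12)**2) = 1/((71/84)**2) = 1/(5041/7056) = 7056/5041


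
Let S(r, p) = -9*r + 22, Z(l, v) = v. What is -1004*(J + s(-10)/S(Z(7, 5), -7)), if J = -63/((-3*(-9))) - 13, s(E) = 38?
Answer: 1176688/69 ≈ 17053.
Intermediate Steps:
S(r, p) = 22 - 9*r
J = -46/3 (J = -63/27 - 13 = -7*⅓ - 13 = -7/3 - 13 = -46/3 ≈ -15.333)
-1004*(J + s(-10)/S(Z(7, 5), -7)) = -1004*(-46/3 + 38/(22 - 9*5)) = -1004*(-46/3 + 38/(22 - 45)) = -1004*(-46/3 + 38/(-23)) = -1004*(-46/3 + 38*(-1/23)) = -1004*(-46/3 - 38/23) = -1004*(-1172/69) = 1176688/69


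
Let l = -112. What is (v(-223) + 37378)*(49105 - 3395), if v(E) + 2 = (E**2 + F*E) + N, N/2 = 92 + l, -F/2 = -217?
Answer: -444164070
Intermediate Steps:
F = 434 (F = -2*(-217) = 434)
N = -40 (N = 2*(92 - 112) = 2*(-20) = -40)
v(E) = -42 + E**2 + 434*E (v(E) = -2 + ((E**2 + 434*E) - 40) = -2 + (-40 + E**2 + 434*E) = -42 + E**2 + 434*E)
(v(-223) + 37378)*(49105 - 3395) = ((-42 + (-223)**2 + 434*(-223)) + 37378)*(49105 - 3395) = ((-42 + 49729 - 96782) + 37378)*45710 = (-47095 + 37378)*45710 = -9717*45710 = -444164070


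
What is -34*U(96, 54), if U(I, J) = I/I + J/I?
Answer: -425/8 ≈ -53.125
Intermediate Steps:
U(I, J) = 1 + J/I
-34*U(96, 54) = -34*(96 + 54)/96 = -17*150/48 = -34*25/16 = -425/8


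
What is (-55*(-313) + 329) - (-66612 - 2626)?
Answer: 86782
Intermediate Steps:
(-55*(-313) + 329) - (-66612 - 2626) = (17215 + 329) - 1*(-69238) = 17544 + 69238 = 86782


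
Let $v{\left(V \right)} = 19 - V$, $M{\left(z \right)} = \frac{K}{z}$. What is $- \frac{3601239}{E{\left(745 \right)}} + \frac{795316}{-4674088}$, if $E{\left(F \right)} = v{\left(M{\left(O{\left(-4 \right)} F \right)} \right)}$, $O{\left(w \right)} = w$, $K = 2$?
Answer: $- \frac{2090038285732413}{11027342114} \approx -1.8953 \cdot 10^{5}$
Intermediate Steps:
$M{\left(z \right)} = \frac{2}{z}$
$E{\left(F \right)} = 19 + \frac{1}{2 F}$ ($E{\left(F \right)} = 19 - \frac{2}{\left(-4\right) F} = 19 - 2 \left(- \frac{1}{4 F}\right) = 19 - - \frac{1}{2 F} = 19 + \frac{1}{2 F}$)
$- \frac{3601239}{E{\left(745 \right)}} + \frac{795316}{-4674088} = - \frac{3601239}{19 + \frac{1}{2 \cdot 745}} + \frac{795316}{-4674088} = - \frac{3601239}{19 + \frac{1}{2} \cdot \frac{1}{745}} + 795316 \left(- \frac{1}{4674088}\right) = - \frac{3601239}{19 + \frac{1}{1490}} - \frac{198829}{1168522} = - \frac{3601239}{\frac{28311}{1490}} - \frac{198829}{1168522} = \left(-3601239\right) \frac{1490}{28311} - \frac{198829}{1168522} = - \frac{1788615370}{9437} - \frac{198829}{1168522} = - \frac{2090038285732413}{11027342114}$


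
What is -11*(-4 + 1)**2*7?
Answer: -693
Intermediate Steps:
-11*(-4 + 1)**2*7 = -11*(-3)**2*7 = -11*9*7 = -99*7 = -693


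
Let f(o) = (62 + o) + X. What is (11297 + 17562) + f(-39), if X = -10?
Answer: 28872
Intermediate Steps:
f(o) = 52 + o (f(o) = (62 + o) - 10 = 52 + o)
(11297 + 17562) + f(-39) = (11297 + 17562) + (52 - 39) = 28859 + 13 = 28872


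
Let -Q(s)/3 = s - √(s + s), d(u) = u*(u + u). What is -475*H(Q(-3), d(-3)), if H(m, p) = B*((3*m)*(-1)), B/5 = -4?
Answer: -256500 - 85500*I*√6 ≈ -2.565e+5 - 2.0943e+5*I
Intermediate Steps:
B = -20 (B = 5*(-4) = -20)
d(u) = 2*u² (d(u) = u*(2*u) = 2*u²)
Q(s) = -3*s + 3*√2*√s (Q(s) = -3*(s - √(s + s)) = -3*(s - √(2*s)) = -3*(s - √2*√s) = -3*s + 3*√2*√s)
H(m, p) = 60*m (H(m, p) = -20*3*m*(-1) = -(-60)*m = 60*m)
-475*H(Q(-3), d(-3)) = -28500*(-3*(-3) + 3*√2*√(-3)) = -28500*(9 + 3*√2*(I*√3)) = -28500*(9 + 3*I*√6) = -475*(540 + 180*I*√6) = -256500 - 85500*I*√6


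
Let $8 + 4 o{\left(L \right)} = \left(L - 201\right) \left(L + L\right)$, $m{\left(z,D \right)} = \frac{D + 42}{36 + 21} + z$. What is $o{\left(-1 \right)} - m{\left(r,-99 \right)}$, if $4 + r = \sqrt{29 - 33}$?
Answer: $104 - 2 i \approx 104.0 - 2.0 i$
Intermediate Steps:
$r = -4 + 2 i$ ($r = -4 + \sqrt{29 - 33} = -4 + \sqrt{-4} = -4 + 2 i \approx -4.0 + 2.0 i$)
$m{\left(z,D \right)} = \frac{14}{19} + z + \frac{D}{57}$ ($m{\left(z,D \right)} = \frac{42 + D}{57} + z = \left(42 + D\right) \frac{1}{57} + z = \left(\frac{14}{19} + \frac{D}{57}\right) + z = \frac{14}{19} + z + \frac{D}{57}$)
$o{\left(L \right)} = -2 + \frac{L \left(-201 + L\right)}{2}$ ($o{\left(L \right)} = -2 + \frac{\left(L - 201\right) \left(L + L\right)}{4} = -2 + \frac{\left(-201 + L\right) 2 L}{4} = -2 + \frac{2 L \left(-201 + L\right)}{4} = -2 + \frac{L \left(-201 + L\right)}{2}$)
$o{\left(-1 \right)} - m{\left(r,-99 \right)} = \left(-2 + \frac{\left(-1\right)^{2}}{2} - - \frac{201}{2}\right) - \left(\frac{14}{19} - \left(4 - 2 i\right) + \frac{1}{57} \left(-99\right)\right) = \left(-2 + \frac{1}{2} \cdot 1 + \frac{201}{2}\right) - \left(\frac{14}{19} - \left(4 - 2 i\right) - \frac{33}{19}\right) = \left(-2 + \frac{1}{2} + \frac{201}{2}\right) - \left(-5 + 2 i\right) = 99 + \left(5 - 2 i\right) = 104 - 2 i$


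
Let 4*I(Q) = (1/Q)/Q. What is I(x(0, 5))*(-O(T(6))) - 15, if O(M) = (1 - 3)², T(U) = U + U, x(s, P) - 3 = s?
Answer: -136/9 ≈ -15.111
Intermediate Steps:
x(s, P) = 3 + s
T(U) = 2*U
I(Q) = 1/(4*Q²) (I(Q) = ((1/Q)/Q)/4 = (1/(Q*Q))/4 = 1/(4*Q²))
O(M) = 4 (O(M) = (-2)² = 4)
I(x(0, 5))*(-O(T(6))) - 15 = (1/(4*(3 + 0)²))*(-1*4) - 15 = ((¼)/3²)*(-4) - 15 = ((¼)*(⅑))*(-4) - 15 = (1/36)*(-4) - 15 = -⅑ - 15 = -136/9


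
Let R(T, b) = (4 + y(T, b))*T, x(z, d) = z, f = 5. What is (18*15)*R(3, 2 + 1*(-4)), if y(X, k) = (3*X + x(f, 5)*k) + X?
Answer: 4860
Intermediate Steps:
y(X, k) = 4*X + 5*k (y(X, k) = (3*X + 5*k) + X = 4*X + 5*k)
R(T, b) = T*(4 + 4*T + 5*b) (R(T, b) = (4 + (4*T + 5*b))*T = (4 + 4*T + 5*b)*T = T*(4 + 4*T + 5*b))
(18*15)*R(3, 2 + 1*(-4)) = (18*15)*(3*(4 + 4*3 + 5*(2 + 1*(-4)))) = 270*(3*(4 + 12 + 5*(2 - 4))) = 270*(3*(4 + 12 + 5*(-2))) = 270*(3*(4 + 12 - 10)) = 270*(3*6) = 270*18 = 4860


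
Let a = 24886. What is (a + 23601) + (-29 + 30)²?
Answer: 48488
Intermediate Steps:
(a + 23601) + (-29 + 30)² = (24886 + 23601) + (-29 + 30)² = 48487 + 1² = 48487 + 1 = 48488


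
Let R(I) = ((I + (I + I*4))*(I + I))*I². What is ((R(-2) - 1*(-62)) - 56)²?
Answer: 39204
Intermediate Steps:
R(I) = 12*I⁴ (R(I) = ((I + (I + 4*I))*(2*I))*I² = ((I + 5*I)*(2*I))*I² = ((6*I)*(2*I))*I² = (12*I²)*I² = 12*I⁴)
((R(-2) - 1*(-62)) - 56)² = ((12*(-2)⁴ - 1*(-62)) - 56)² = ((12*16 + 62) - 56)² = ((192 + 62) - 56)² = (254 - 56)² = 198² = 39204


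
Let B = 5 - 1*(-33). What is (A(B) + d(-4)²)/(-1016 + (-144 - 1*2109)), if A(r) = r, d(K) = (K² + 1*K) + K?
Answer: -102/3269 ≈ -0.031202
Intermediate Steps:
d(K) = K² + 2*K (d(K) = (K² + K) + K = (K + K²) + K = K² + 2*K)
B = 38 (B = 5 + 33 = 38)
(A(B) + d(-4)²)/(-1016 + (-144 - 1*2109)) = (38 + (-4*(2 - 4))²)/(-1016 + (-144 - 1*2109)) = (38 + (-4*(-2))²)/(-1016 + (-144 - 2109)) = (38 + 8²)/(-1016 - 2253) = (38 + 64)/(-3269) = 102*(-1/3269) = -102/3269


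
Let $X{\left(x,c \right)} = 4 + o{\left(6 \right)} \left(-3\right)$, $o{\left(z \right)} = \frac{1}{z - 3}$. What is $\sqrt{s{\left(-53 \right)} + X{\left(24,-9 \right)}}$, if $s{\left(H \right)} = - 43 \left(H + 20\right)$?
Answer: $3 \sqrt{158} \approx 37.709$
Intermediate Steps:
$o{\left(z \right)} = \frac{1}{-3 + z}$
$X{\left(x,c \right)} = 3$ ($X{\left(x,c \right)} = 4 + \frac{1}{-3 + 6} \left(-3\right) = 4 + \frac{1}{3} \left(-3\right) = 4 - 1 = 3$)
$s{\left(H \right)} = -860 - 43 H$ ($s{\left(H \right)} = - 43 \left(20 + H\right) = -860 - 43 H$)
$\sqrt{s{\left(-53 \right)} + X{\left(24,-9 \right)}} = \sqrt{\left(-860 - -2279\right) + 3} = \sqrt{\left(-860 + 2279\right) + 3} = \sqrt{1419 + 3} = \sqrt{1422} = 3 \sqrt{158}$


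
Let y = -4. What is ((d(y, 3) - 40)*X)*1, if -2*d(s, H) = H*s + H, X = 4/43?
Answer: -142/43 ≈ -3.3023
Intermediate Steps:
X = 4/43 (X = 4*(1/43) = 4/43 ≈ 0.093023)
d(s, H) = -H/2 - H*s/2 (d(s, H) = -(H*s + H)/2 = -(H + H*s)/2 = -H/2 - H*s/2)
((d(y, 3) - 40)*X)*1 = ((-½*3*(1 - 4) - 40)*(4/43))*1 = ((-½*3*(-3) - 40)*(4/43))*1 = ((9/2 - 40)*(4/43))*1 = -71/2*4/43*1 = -142/43*1 = -142/43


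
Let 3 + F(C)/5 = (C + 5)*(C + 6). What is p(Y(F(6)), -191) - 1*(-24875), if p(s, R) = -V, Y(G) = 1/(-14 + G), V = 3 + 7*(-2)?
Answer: 24886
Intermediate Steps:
V = -11 (V = 3 - 14 = -11)
F(C) = -15 + 5*(5 + C)*(6 + C) (F(C) = -15 + 5*((C + 5)*(C + 6)) = -15 + 5*((5 + C)*(6 + C)) = -15 + 5*(5 + C)*(6 + C))
p(s, R) = 11 (p(s, R) = -1*(-11) = 11)
p(Y(F(6)), -191) - 1*(-24875) = 11 - 1*(-24875) = 11 + 24875 = 24886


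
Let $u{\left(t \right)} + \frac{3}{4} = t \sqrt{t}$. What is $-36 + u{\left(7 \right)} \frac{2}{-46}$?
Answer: $- \frac{3309}{92} - \frac{7 \sqrt{7}}{23} \approx -36.773$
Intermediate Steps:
$u{\left(t \right)} = - \frac{3}{4} + t^{\frac{3}{2}}$ ($u{\left(t \right)} = - \frac{3}{4} + t \sqrt{t} = - \frac{3}{4} + t^{\frac{3}{2}}$)
$-36 + u{\left(7 \right)} \frac{2}{-46} = -36 + \left(- \frac{3}{4} + 7^{\frac{3}{2}}\right) \frac{2}{-46} = -36 + \left(- \frac{3}{4} + 7 \sqrt{7}\right) 2 \left(- \frac{1}{46}\right) = -36 + \left(- \frac{3}{4} + 7 \sqrt{7}\right) \left(- \frac{1}{23}\right) = -36 + \left(\frac{3}{92} - \frac{7 \sqrt{7}}{23}\right) = - \frac{3309}{92} - \frac{7 \sqrt{7}}{23}$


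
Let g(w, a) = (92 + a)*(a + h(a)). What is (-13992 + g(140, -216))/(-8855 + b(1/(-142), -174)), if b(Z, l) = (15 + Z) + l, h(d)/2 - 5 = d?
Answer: -9247040/1279989 ≈ -7.2243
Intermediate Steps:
h(d) = 10 + 2*d
b(Z, l) = 15 + Z + l
g(w, a) = (10 + 3*a)*(92 + a) (g(w, a) = (92 + a)*(a + (10 + 2*a)) = (92 + a)*(10 + 3*a) = (10 + 3*a)*(92 + a))
(-13992 + g(140, -216))/(-8855 + b(1/(-142), -174)) = (-13992 + (920 + 3*(-216)² + 286*(-216)))/(-8855 + (15 + 1/(-142) - 174)) = (-13992 + (920 + 3*46656 - 61776))/(-8855 + (15 - 1/142 - 174)) = (-13992 + (920 + 139968 - 61776))/(-8855 - 22579/142) = (-13992 + 79112)/(-1279989/142) = 65120*(-142/1279989) = -9247040/1279989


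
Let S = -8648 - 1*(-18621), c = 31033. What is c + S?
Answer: 41006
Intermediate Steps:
S = 9973 (S = -8648 + 18621 = 9973)
c + S = 31033 + 9973 = 41006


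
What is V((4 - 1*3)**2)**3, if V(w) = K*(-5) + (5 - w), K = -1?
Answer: 729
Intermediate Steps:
V(w) = 10 - w (V(w) = -1*(-5) + (5 - w) = 5 + (5 - w) = 10 - w)
V((4 - 1*3)**2)**3 = (10 - (4 - 1*3)**2)**3 = (10 - (4 - 3)**2)**3 = (10 - 1*1**2)**3 = (10 - 1*1)**3 = (10 - 1)**3 = 9**3 = 729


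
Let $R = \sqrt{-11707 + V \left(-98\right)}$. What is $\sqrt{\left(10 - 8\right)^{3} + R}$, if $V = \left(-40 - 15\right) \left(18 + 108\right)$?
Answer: $\sqrt{8 + \sqrt{667433}} \approx 28.722$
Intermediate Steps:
$V = -6930$ ($V = \left(-55\right) 126 = -6930$)
$R = \sqrt{667433}$ ($R = \sqrt{-11707 - -679140} = \sqrt{-11707 + 679140} = \sqrt{667433} \approx 816.97$)
$\sqrt{\left(10 - 8\right)^{3} + R} = \sqrt{\left(10 - 8\right)^{3} + \sqrt{667433}} = \sqrt{2^{3} + \sqrt{667433}} = \sqrt{8 + \sqrt{667433}}$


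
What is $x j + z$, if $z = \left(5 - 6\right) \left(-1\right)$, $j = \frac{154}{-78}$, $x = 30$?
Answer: $- \frac{757}{13} \approx -58.231$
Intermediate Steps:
$j = - \frac{77}{39}$ ($j = 154 \left(- \frac{1}{78}\right) = - \frac{77}{39} \approx -1.9744$)
$z = 1$ ($z = \left(-1\right) \left(-1\right) = 1$)
$x j + z = 30 \left(- \frac{77}{39}\right) + 1 = - \frac{770}{13} + 1 = - \frac{757}{13}$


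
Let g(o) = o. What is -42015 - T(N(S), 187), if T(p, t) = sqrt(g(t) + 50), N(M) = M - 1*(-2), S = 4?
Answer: -42015 - sqrt(237) ≈ -42030.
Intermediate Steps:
N(M) = 2 + M (N(M) = M + 2 = 2 + M)
T(p, t) = sqrt(50 + t) (T(p, t) = sqrt(t + 50) = sqrt(50 + t))
-42015 - T(N(S), 187) = -42015 - sqrt(50 + 187) = -42015 - sqrt(237)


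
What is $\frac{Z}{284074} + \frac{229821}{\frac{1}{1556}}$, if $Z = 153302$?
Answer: $\frac{50792640923263}{142037} \approx 3.576 \cdot 10^{8}$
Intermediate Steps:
$\frac{Z}{284074} + \frac{229821}{\frac{1}{1556}} = \frac{153302}{284074} + \frac{229821}{\frac{1}{1556}} = 153302 \cdot \frac{1}{284074} + 229821 \frac{1}{\frac{1}{1556}} = \frac{76651}{142037} + 229821 \cdot 1556 = \frac{76651}{142037} + 357601476 = \frac{50792640923263}{142037}$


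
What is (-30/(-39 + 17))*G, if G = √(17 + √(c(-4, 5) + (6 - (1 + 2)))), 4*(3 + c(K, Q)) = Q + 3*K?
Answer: 15*√(68 + 2*I*√7)/22 ≈ 5.6267 + 0.21859*I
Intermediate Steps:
c(K, Q) = -3 + Q/4 + 3*K/4 (c(K, Q) = -3 + (Q + 3*K)/4 = -3 + (Q/4 + 3*K/4) = -3 + Q/4 + 3*K/4)
G = √(17 + I*√7/2) (G = √(17 + √((-3 + (¼)*5 + (¾)*(-4)) + (6 - (1 + 2)))) = √(17 + √((-3 + 5/4 - 3) + (6 - 1*3))) = √(17 + √(-19/4 + (6 - 3))) = √(17 + √(-19/4 + 3)) = √(17 + √(-7/4)) = √(17 + I*√7/2) ≈ 4.1262 + 0.1603*I)
(-30/(-39 + 17))*G = (-30/(-39 + 17))*(√(68 + 2*I*√7)/2) = (-30/(-22))*(√(68 + 2*I*√7)/2) = (-30*(-1/22))*(√(68 + 2*I*√7)/2) = 15*(√(68 + 2*I*√7)/2)/11 = 15*√(68 + 2*I*√7)/22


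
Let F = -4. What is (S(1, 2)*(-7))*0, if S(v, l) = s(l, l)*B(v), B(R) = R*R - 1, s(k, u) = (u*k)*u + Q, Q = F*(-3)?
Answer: 0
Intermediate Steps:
Q = 12 (Q = -4*(-3) = 12)
s(k, u) = 12 + k*u² (s(k, u) = (u*k)*u + 12 = (k*u)*u + 12 = k*u² + 12 = 12 + k*u²)
B(R) = -1 + R² (B(R) = R² - 1 = -1 + R²)
S(v, l) = (-1 + v²)*(12 + l³) (S(v, l) = (12 + l*l²)*(-1 + v²) = (12 + l³)*(-1 + v²) = (-1 + v²)*(12 + l³))
(S(1, 2)*(-7))*0 = (((-1 + 1²)*(12 + 2³))*(-7))*0 = (((-1 + 1)*(12 + 8))*(-7))*0 = ((0*20)*(-7))*0 = (0*(-7))*0 = 0*0 = 0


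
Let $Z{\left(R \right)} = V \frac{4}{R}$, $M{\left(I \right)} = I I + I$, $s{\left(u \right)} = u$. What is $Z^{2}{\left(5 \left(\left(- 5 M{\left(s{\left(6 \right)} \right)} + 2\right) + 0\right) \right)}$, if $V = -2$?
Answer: $\frac{1}{16900} \approx 5.9172 \cdot 10^{-5}$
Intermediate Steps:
$M{\left(I \right)} = I + I^{2}$ ($M{\left(I \right)} = I^{2} + I = I + I^{2}$)
$Z{\left(R \right)} = - \frac{8}{R}$ ($Z{\left(R \right)} = - 2 \frac{4}{R} = - \frac{8}{R}$)
$Z^{2}{\left(5 \left(\left(- 5 M{\left(s{\left(6 \right)} \right)} + 2\right) + 0\right) \right)} = \left(- \frac{8}{5 \left(\left(- 5 \cdot 6 \left(1 + 6\right) + 2\right) + 0\right)}\right)^{2} = \left(- \frac{8}{5 \left(\left(- 5 \cdot 6 \cdot 7 + 2\right) + 0\right)}\right)^{2} = \left(- \frac{8}{5 \left(\left(\left(-5\right) 42 + 2\right) + 0\right)}\right)^{2} = \left(- \frac{8}{5 \left(\left(-210 + 2\right) + 0\right)}\right)^{2} = \left(- \frac{8}{5 \left(-208 + 0\right)}\right)^{2} = \left(- \frac{8}{5 \left(-208\right)}\right)^{2} = \left(- \frac{8}{-1040}\right)^{2} = \left(\left(-8\right) \left(- \frac{1}{1040}\right)\right)^{2} = \left(\frac{1}{130}\right)^{2} = \frac{1}{16900}$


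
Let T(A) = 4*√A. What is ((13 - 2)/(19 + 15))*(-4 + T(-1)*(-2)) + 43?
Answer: 709/17 - 44*I/17 ≈ 41.706 - 2.5882*I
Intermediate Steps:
((13 - 2)/(19 + 15))*(-4 + T(-1)*(-2)) + 43 = ((13 - 2)/(19 + 15))*(-4 + (4*√(-1))*(-2)) + 43 = (11/34)*(-4 + (4*I)*(-2)) + 43 = (11*(1/34))*(-4 - 8*I) + 43 = 11*(-4 - 8*I)/34 + 43 = (-22/17 - 44*I/17) + 43 = 709/17 - 44*I/17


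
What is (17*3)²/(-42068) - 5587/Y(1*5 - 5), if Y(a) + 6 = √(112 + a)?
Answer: -352600293/799292 - 5587*√7/19 ≈ -1219.1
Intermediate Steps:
Y(a) = -6 + √(112 + a)
(17*3)²/(-42068) - 5587/Y(1*5 - 5) = (17*3)²/(-42068) - 5587/(-6 + √(112 + (1*5 - 5))) = 51²*(-1/42068) - 5587/(-6 + √(112 + (5 - 5))) = 2601*(-1/42068) - 5587/(-6 + √(112 + 0)) = -2601/42068 - 5587/(-6 + √112) = -2601/42068 - 5587/(-6 + 4*√7)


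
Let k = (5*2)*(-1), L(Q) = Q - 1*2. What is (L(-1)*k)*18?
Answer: 540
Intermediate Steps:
L(Q) = -2 + Q (L(Q) = Q - 2 = -2 + Q)
k = -10 (k = 10*(-1) = -10)
(L(-1)*k)*18 = ((-2 - 1)*(-10))*18 = -3*(-10)*18 = 30*18 = 540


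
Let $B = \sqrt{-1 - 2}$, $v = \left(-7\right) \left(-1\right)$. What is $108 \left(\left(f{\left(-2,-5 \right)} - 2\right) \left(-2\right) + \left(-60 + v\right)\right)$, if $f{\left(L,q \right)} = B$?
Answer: $-5292 - 216 i \sqrt{3} \approx -5292.0 - 374.12 i$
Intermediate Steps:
$v = 7$
$B = i \sqrt{3}$ ($B = \sqrt{-3} = i \sqrt{3} \approx 1.732 i$)
$f{\left(L,q \right)} = i \sqrt{3}$
$108 \left(\left(f{\left(-2,-5 \right)} - 2\right) \left(-2\right) + \left(-60 + v\right)\right) = 108 \left(\left(i \sqrt{3} - 2\right) \left(-2\right) + \left(-60 + 7\right)\right) = 108 \left(\left(-2 + i \sqrt{3}\right) \left(-2\right) - 53\right) = 108 \left(\left(4 - 2 i \sqrt{3}\right) - 53\right) = 108 \left(-49 - 2 i \sqrt{3}\right) = -5292 - 216 i \sqrt{3}$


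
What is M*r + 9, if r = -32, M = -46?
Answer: 1481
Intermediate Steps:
M*r + 9 = -46*(-32) + 9 = 1472 + 9 = 1481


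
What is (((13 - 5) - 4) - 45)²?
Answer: 1681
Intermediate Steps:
(((13 - 5) - 4) - 45)² = ((8 - 4) - 45)² = (4 - 45)² = (-41)² = 1681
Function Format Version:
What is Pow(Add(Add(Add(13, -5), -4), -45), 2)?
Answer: 1681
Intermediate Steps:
Pow(Add(Add(Add(13, -5), -4), -45), 2) = Pow(Add(Add(8, -4), -45), 2) = Pow(Add(4, -45), 2) = Pow(-41, 2) = 1681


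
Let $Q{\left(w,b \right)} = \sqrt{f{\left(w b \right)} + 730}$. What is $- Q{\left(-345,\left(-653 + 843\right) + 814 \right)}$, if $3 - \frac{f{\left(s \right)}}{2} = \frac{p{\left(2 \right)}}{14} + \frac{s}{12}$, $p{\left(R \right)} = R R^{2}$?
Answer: $- \frac{\sqrt{2864778}}{7} \approx -241.8$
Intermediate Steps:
$p{\left(R \right)} = R^{3}$
$f{\left(s \right)} = \frac{34}{7} - \frac{s}{6}$ ($f{\left(s \right)} = 6 - 2 \left(\frac{2^{3}}{14} + \frac{s}{12}\right) = 6 - 2 \left(8 \cdot \frac{1}{14} + s \frac{1}{12}\right) = 6 - 2 \left(\frac{4}{7} + \frac{s}{12}\right) = 6 - \left(\frac{8}{7} + \frac{s}{6}\right) = \frac{34}{7} - \frac{s}{6}$)
$Q{\left(w,b \right)} = \sqrt{\frac{5144}{7} - \frac{b w}{6}}$ ($Q{\left(w,b \right)} = \sqrt{\left(\frac{34}{7} - \frac{w b}{6}\right) + 730} = \sqrt{\left(\frac{34}{7} - \frac{b w}{6}\right) + 730} = \sqrt{\frac{5144}{7} - \frac{b w}{6}}$)
$- Q{\left(-345,\left(-653 + 843\right) + 814 \right)} = - \frac{\sqrt{1296288 - 294 \left(\left(-653 + 843\right) + 814\right) \left(-345\right)}}{42} = - \frac{\sqrt{1296288 - 294 \left(190 + 814\right) \left(-345\right)}}{42} = - \frac{\sqrt{1296288 - 295176 \left(-345\right)}}{42} = - \frac{\sqrt{1296288 + 101835720}}{42} = - \frac{\sqrt{103132008}}{42} = - \frac{6 \sqrt{2864778}}{42} = - \frac{\sqrt{2864778}}{7}$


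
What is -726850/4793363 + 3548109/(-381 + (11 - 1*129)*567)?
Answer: -5685427318839/107510338727 ≈ -52.883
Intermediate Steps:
-726850/4793363 + 3548109/(-381 + (11 - 1*129)*567) = -726850*1/4793363 + 3548109/(-381 + (11 - 129)*567) = -726850/4793363 + 3548109/(-381 - 118*567) = -726850/4793363 + 3548109/(-381 - 66906) = -726850/4793363 + 3548109/(-67287) = -726850/4793363 + 3548109*(-1/67287) = -726850/4793363 - 1182703/22429 = -5685427318839/107510338727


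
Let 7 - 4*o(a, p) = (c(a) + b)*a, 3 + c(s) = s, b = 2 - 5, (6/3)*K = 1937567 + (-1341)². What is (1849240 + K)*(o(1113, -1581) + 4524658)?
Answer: 15673931257468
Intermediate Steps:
K = 1867924 (K = (1937567 + (-1341)²)/2 = (1937567 + 1798281)/2 = (½)*3735848 = 1867924)
b = -3
c(s) = -3 + s
o(a, p) = 7/4 - a*(-6 + a)/4 (o(a, p) = 7/4 - ((-3 + a) - 3)*a/4 = 7/4 - (-6 + a)*a/4 = 7/4 - a*(-6 + a)/4)
(1849240 + K)*(o(1113, -1581) + 4524658) = (1849240 + 1867924)*((7/4 - ¼*1113² + (3/2)*1113) + 4524658) = 3717164*((7/4 - ¼*1238769 + 3339/2) + 4524658) = 3717164*((7/4 - 1238769/4 + 3339/2) + 4524658) = 3717164*(-308021 + 4524658) = 3717164*4216637 = 15673931257468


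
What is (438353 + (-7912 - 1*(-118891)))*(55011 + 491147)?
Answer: 300022066456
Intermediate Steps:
(438353 + (-7912 - 1*(-118891)))*(55011 + 491147) = (438353 + (-7912 + 118891))*546158 = (438353 + 110979)*546158 = 549332*546158 = 300022066456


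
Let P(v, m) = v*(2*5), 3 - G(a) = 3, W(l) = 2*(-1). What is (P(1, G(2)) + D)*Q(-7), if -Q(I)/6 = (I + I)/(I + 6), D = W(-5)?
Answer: -672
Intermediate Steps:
W(l) = -2
G(a) = 0 (G(a) = 3 - 1*3 = 3 - 3 = 0)
D = -2
P(v, m) = 10*v (P(v, m) = v*10 = 10*v)
Q(I) = -12*I/(6 + I) (Q(I) = -6*(I + I)/(I + 6) = -6*2*I/(6 + I) = -12*I/(6 + I))
(P(1, G(2)) + D)*Q(-7) = (10*1 - 2)*(-12*(-7)/(6 - 7)) = (10 - 2)*(-12*(-7)/(-1)) = 8*(-12*(-7)*(-1)) = 8*(-84) = -672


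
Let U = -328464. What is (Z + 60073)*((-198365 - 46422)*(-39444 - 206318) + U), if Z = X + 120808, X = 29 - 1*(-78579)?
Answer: 15610602443528470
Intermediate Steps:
X = 78608 (X = 29 + 78579 = 78608)
Z = 199416 (Z = 78608 + 120808 = 199416)
(Z + 60073)*((-198365 - 46422)*(-39444 - 206318) + U) = (199416 + 60073)*((-198365 - 46422)*(-39444 - 206318) - 328464) = 259489*(-244787*(-245762) - 328464) = 259489*(60159342694 - 328464) = 259489*60159014230 = 15610602443528470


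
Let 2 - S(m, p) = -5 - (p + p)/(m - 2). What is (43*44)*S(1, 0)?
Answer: 13244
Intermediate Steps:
S(m, p) = 7 + 2*p/(-2 + m) (S(m, p) = 2 - (-5 - (p + p)/(m - 2)) = 2 - (-5 - 2*p/(-2 + m)) = 2 + (5 + 2*p/(-2 + m)) = 7 + 2*p/(-2 + m))
(43*44)*S(1, 0) = (43*44)*((-14 + 2*0 + 7*1)/(-2 + 1)) = 1892*((-14 + 0 + 7)/(-1)) = 1892*(-1*(-7)) = 1892*7 = 13244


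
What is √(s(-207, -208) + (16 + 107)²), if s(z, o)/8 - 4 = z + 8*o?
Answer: √193 ≈ 13.892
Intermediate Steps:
s(z, o) = 32 + 8*z + 64*o (s(z, o) = 32 + 8*(z + 8*o) = 32 + (8*z + 64*o) = 32 + 8*z + 64*o)
√(s(-207, -208) + (16 + 107)²) = √((32 + 8*(-207) + 64*(-208)) + (16 + 107)²) = √((32 - 1656 - 13312) + 123²) = √(-14936 + 15129) = √193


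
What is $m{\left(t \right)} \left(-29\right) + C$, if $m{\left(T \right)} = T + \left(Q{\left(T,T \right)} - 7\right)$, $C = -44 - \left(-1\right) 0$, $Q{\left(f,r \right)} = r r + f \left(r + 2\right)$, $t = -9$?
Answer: $-3756$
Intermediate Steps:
$Q{\left(f,r \right)} = r^{2} + f \left(2 + r\right)$
$C = -44$ ($C = -44 - 0 = -44 + 0 = -44$)
$m{\left(T \right)} = -7 + 2 T^{2} + 3 T$ ($m{\left(T \right)} = T - \left(7 - T^{2} - 2 T - T T\right) = T - \left(7 - 2 T - 2 T^{2}\right) = T + \left(-7 + 2 T + 2 T^{2}\right) = -7 + 2 T^{2} + 3 T$)
$m{\left(t \right)} \left(-29\right) + C = \left(-7 + 2 \left(-9\right)^{2} + 3 \left(-9\right)\right) \left(-29\right) - 44 = \left(-7 + 2 \cdot 81 - 27\right) \left(-29\right) - 44 = \left(-7 + 162 - 27\right) \left(-29\right) - 44 = 128 \left(-29\right) - 44 = -3712 - 44 = -3756$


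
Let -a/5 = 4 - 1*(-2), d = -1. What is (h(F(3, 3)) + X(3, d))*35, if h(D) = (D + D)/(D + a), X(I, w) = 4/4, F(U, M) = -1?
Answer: 1155/31 ≈ 37.258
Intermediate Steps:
a = -30 (a = -5*(4 - 1*(-2)) = -5*(4 + 2) = -5*6 = -30)
X(I, w) = 1 (X(I, w) = 4*(¼) = 1)
h(D) = 2*D/(-30 + D) (h(D) = (D + D)/(D - 30) = (2*D)/(-30 + D) = 2*D/(-30 + D))
(h(F(3, 3)) + X(3, d))*35 = (2*(-1)/(-30 - 1) + 1)*35 = (2*(-1)/(-31) + 1)*35 = (2*(-1)*(-1/31) + 1)*35 = (2/31 + 1)*35 = (33/31)*35 = 1155/31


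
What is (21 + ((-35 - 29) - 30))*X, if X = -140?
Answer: 10220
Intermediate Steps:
(21 + ((-35 - 29) - 30))*X = (21 + ((-35 - 29) - 30))*(-140) = (21 + (-64 - 30))*(-140) = (21 - 94)*(-140) = -73*(-140) = 10220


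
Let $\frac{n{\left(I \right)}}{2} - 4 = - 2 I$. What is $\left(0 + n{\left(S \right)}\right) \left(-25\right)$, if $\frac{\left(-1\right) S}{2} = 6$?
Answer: $-1400$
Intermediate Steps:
$S = -12$ ($S = \left(-2\right) 6 = -12$)
$n{\left(I \right)} = 8 - 4 I$ ($n{\left(I \right)} = 8 + 2 \left(- 2 I\right) = 8 - 4 I$)
$\left(0 + n{\left(S \right)}\right) \left(-25\right) = \left(0 + \left(8 - -48\right)\right) \left(-25\right) = \left(0 + \left(8 + 48\right)\right) \left(-25\right) = \left(0 + 56\right) \left(-25\right) = 56 \left(-25\right) = -1400$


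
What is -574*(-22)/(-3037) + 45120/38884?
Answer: -88499428/29522677 ≈ -2.9977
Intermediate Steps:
-574*(-22)/(-3037) + 45120/38884 = 12628*(-1/3037) + 45120*(1/38884) = -12628/3037 + 11280/9721 = -88499428/29522677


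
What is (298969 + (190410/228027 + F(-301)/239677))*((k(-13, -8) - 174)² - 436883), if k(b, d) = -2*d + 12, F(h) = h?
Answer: -2263392132697273124066/18217609093 ≈ -1.2424e+11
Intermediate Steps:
k(b, d) = 12 - 2*d
(298969 + (190410/228027 + F(-301)/239677))*((k(-13, -8) - 174)² - 436883) = (298969 + (190410/228027 - 301/239677))*(((12 - 2*(-8)) - 174)² - 436883) = (298969 + (190410*(1/228027) - 301*1/239677))*(((12 + 16) - 174)² - 436883) = (298969 + (63470/76009 - 301/239677))*((28 - 174)² - 436883) = (298969 + 15189420481/18217609093)*((-146)² - 436883) = 5446515562345598*(21316 - 436883)/18217609093 = (5446515562345598/18217609093)*(-415567) = -2263392132697273124066/18217609093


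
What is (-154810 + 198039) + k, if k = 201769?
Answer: 244998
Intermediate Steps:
(-154810 + 198039) + k = (-154810 + 198039) + 201769 = 43229 + 201769 = 244998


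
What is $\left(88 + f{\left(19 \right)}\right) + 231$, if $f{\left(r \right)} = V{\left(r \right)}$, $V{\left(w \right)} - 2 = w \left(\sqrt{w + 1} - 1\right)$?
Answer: $302 + 38 \sqrt{5} \approx 386.97$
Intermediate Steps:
$V{\left(w \right)} = 2 + w \left(-1 + \sqrt{1 + w}\right)$ ($V{\left(w \right)} = 2 + w \left(\sqrt{w + 1} - 1\right) = 2 + w \left(\sqrt{1 + w} - 1\right) = 2 + w \left(-1 + \sqrt{1 + w}\right)$)
$f{\left(r \right)} = 2 - r + r \sqrt{1 + r}$
$\left(88 + f{\left(19 \right)}\right) + 231 = \left(88 + \left(2 - 19 + 19 \sqrt{1 + 19}\right)\right) + 231 = \left(88 + \left(2 - 19 + 19 \sqrt{20}\right)\right) + 231 = \left(88 + \left(2 - 19 + 19 \cdot 2 \sqrt{5}\right)\right) + 231 = \left(88 + \left(2 - 19 + 38 \sqrt{5}\right)\right) + 231 = \left(88 - \left(17 - 38 \sqrt{5}\right)\right) + 231 = \left(71 + 38 \sqrt{5}\right) + 231 = 302 + 38 \sqrt{5}$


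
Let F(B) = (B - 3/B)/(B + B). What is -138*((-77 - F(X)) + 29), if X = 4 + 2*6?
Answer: 1713201/256 ≈ 6692.2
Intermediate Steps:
X = 16 (X = 4 + 12 = 16)
F(B) = (B - 3/B)/(2*B) (F(B) = (B - 3/B)/((2*B)) = (B - 3/B)*(1/(2*B)) = (B - 3/B)/(2*B))
-138*((-77 - F(X)) + 29) = -138*((-77 - (-3 + 16²)/(2*16²)) + 29) = -138*((-77 - (-3 + 256)/(2*256)) + 29) = -138*((-77 - 253/(2*256)) + 29) = -138*((-77 - 1*253/512) + 29) = -138*((-77 - 253/512) + 29) = -138*(-39677/512 + 29) = -138*(-24829/512) = 1713201/256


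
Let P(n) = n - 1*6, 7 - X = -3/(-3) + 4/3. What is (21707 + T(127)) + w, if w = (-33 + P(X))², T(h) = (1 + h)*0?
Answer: 205972/9 ≈ 22886.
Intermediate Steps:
T(h) = 0
X = 14/3 (X = 7 - (-3/(-3) + 4/3) = 7 - (-3*(-⅓) + 4*(⅓)) = 7 - (1 + 4/3) = 7 - 1*7/3 = 7 - 7/3 = 14/3 ≈ 4.6667)
P(n) = -6 + n (P(n) = n - 6 = -6 + n)
w = 10609/9 (w = (-33 + (-6 + 14/3))² = (-33 - 4/3)² = (-103/3)² = 10609/9 ≈ 1178.8)
(21707 + T(127)) + w = (21707 + 0) + 10609/9 = 21707 + 10609/9 = 205972/9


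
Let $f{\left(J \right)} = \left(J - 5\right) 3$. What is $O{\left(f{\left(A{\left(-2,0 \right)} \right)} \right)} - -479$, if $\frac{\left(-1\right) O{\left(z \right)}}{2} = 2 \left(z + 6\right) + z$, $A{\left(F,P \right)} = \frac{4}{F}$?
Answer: $581$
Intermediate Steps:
$f{\left(J \right)} = -15 + 3 J$ ($f{\left(J \right)} = \left(-5 + J\right) 3 = -15 + 3 J$)
$O{\left(z \right)} = -24 - 6 z$ ($O{\left(z \right)} = - 2 \left(2 \left(z + 6\right) + z\right) = - 2 \left(2 \left(6 + z\right) + z\right) = - 2 \left(\left(12 + 2 z\right) + z\right) = - 2 \left(12 + 3 z\right) = -24 - 6 z$)
$O{\left(f{\left(A{\left(-2,0 \right)} \right)} \right)} - -479 = \left(-24 - 6 \left(-15 + 3 \frac{4}{-2}\right)\right) - -479 = \left(-24 - 6 \left(-15 + 3 \cdot 4 \left(- \frac{1}{2}\right)\right)\right) + 479 = \left(-24 - 6 \left(-15 + 3 \left(-2\right)\right)\right) + 479 = \left(-24 - 6 \left(-15 - 6\right)\right) + 479 = \left(-24 - -126\right) + 479 = \left(-24 + 126\right) + 479 = 102 + 479 = 581$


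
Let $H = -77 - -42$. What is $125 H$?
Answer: $-4375$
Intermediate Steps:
$H = -35$ ($H = -77 + 42 = -35$)
$125 H = 125 \left(-35\right) = -4375$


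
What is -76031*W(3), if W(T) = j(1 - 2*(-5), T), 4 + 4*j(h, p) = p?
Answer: 76031/4 ≈ 19008.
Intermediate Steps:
j(h, p) = -1 + p/4
W(T) = -1 + T/4
-76031*W(3) = -76031*(-1 + (1/4)*3) = -76031*(-1 + 3/4) = -76031*(-1/4) = 76031/4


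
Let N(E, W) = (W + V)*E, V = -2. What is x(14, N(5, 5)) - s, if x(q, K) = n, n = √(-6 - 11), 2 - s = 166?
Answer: 164 + I*√17 ≈ 164.0 + 4.1231*I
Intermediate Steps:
s = -164 (s = 2 - 1*166 = 2 - 166 = -164)
n = I*√17 (n = √(-17) = I*√17 ≈ 4.1231*I)
N(E, W) = E*(-2 + W) (N(E, W) = (W - 2)*E = (-2 + W)*E = E*(-2 + W))
x(q, K) = I*√17
x(14, N(5, 5)) - s = I*√17 - 1*(-164) = I*√17 + 164 = 164 + I*√17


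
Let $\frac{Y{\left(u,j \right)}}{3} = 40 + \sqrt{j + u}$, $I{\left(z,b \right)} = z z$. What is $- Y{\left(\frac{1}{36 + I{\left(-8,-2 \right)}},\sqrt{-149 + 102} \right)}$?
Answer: $-120 - \frac{3 \sqrt{1 + 100 i \sqrt{47}}}{10} \approx -125.56 - 5.5503 i$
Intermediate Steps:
$I{\left(z,b \right)} = z^{2}$
$Y{\left(u,j \right)} = 120 + 3 \sqrt{j + u}$ ($Y{\left(u,j \right)} = 3 \left(40 + \sqrt{j + u}\right) = 120 + 3 \sqrt{j + u}$)
$- Y{\left(\frac{1}{36 + I{\left(-8,-2 \right)}},\sqrt{-149 + 102} \right)} = - (120 + 3 \sqrt{\sqrt{-149 + 102} + \frac{1}{36 + \left(-8\right)^{2}}}) = - (120 + 3 \sqrt{\sqrt{-47} + \frac{1}{36 + 64}}) = - (120 + 3 \sqrt{i \sqrt{47} + \frac{1}{100}}) = - (120 + 3 \sqrt{\frac{1}{100} + i \sqrt{47}}) = -120 - 3 \sqrt{\frac{1}{100} + i \sqrt{47}}$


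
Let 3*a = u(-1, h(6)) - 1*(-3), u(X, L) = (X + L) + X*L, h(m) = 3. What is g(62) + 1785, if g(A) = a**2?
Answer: 16069/9 ≈ 1785.4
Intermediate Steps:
u(X, L) = L + X + L*X (u(X, L) = (L + X) + L*X = L + X + L*X)
a = 2/3 (a = ((3 - 1 + 3*(-1)) - 1*(-3))/3 = ((3 - 1 - 3) + 3)/3 = (-1 + 3)/3 = (1/3)*2 = 2/3 ≈ 0.66667)
g(A) = 4/9 (g(A) = (2/3)**2 = 4/9)
g(62) + 1785 = 4/9 + 1785 = 16069/9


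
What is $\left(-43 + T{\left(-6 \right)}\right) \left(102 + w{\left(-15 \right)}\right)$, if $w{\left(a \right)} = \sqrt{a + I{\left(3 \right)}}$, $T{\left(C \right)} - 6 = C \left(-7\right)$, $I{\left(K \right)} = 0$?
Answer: $510 + 5 i \sqrt{15} \approx 510.0 + 19.365 i$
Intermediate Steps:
$T{\left(C \right)} = 6 - 7 C$ ($T{\left(C \right)} = 6 + C \left(-7\right) = 6 - 7 C$)
$w{\left(a \right)} = \sqrt{a}$ ($w{\left(a \right)} = \sqrt{a + 0} = \sqrt{a}$)
$\left(-43 + T{\left(-6 \right)}\right) \left(102 + w{\left(-15 \right)}\right) = \left(-43 + \left(6 - -42\right)\right) \left(102 + \sqrt{-15}\right) = \left(-43 + \left(6 + 42\right)\right) \left(102 + i \sqrt{15}\right) = \left(-43 + 48\right) \left(102 + i \sqrt{15}\right) = 5 \left(102 + i \sqrt{15}\right) = 510 + 5 i \sqrt{15}$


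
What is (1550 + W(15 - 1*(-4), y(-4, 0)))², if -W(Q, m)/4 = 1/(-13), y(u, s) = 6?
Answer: 406183716/169 ≈ 2.4035e+6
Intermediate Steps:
W(Q, m) = 4/13 (W(Q, m) = -4/(-13) = -4*(-1/13) = 4/13)
(1550 + W(15 - 1*(-4), y(-4, 0)))² = (1550 + 4/13)² = (20154/13)² = 406183716/169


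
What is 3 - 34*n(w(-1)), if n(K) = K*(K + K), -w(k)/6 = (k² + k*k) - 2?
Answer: 3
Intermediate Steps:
w(k) = 12 - 12*k² (w(k) = -6*((k² + k*k) - 2) = -6*((k² + k²) - 2) = -6*(2*k² - 2) = -6*(-2 + 2*k²) = 12 - 12*k²)
n(K) = 2*K² (n(K) = K*(2*K) = 2*K²)
3 - 34*n(w(-1)) = 3 - 68*(12 - 12*(-1)²)² = 3 - 68*(12 - 12*1)² = 3 - 68*(12 - 12)² = 3 - 68*0² = 3 - 68*0 = 3 - 34*0 = 3 + 0 = 3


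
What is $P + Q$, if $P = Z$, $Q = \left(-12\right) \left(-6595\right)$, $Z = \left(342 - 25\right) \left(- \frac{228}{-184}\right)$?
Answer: $\frac{3658509}{46} \approx 79533.0$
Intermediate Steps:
$Z = \frac{18069}{46}$ ($Z = 317 \left(\left(-228\right) \left(- \frac{1}{184}\right)\right) = 317 \cdot \frac{57}{46} = \frac{18069}{46} \approx 392.8$)
$Q = 79140$
$P = \frac{18069}{46} \approx 392.8$
$P + Q = \frac{18069}{46} + 79140 = \frac{3658509}{46}$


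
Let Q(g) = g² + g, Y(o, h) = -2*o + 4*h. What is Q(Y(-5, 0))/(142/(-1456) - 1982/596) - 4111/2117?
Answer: -26786301273/786048451 ≈ -34.077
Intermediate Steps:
Q(g) = g + g²
Q(Y(-5, 0))/(142/(-1456) - 1982/596) - 4111/2117 = ((-2*(-5) + 4*0)*(1 + (-2*(-5) + 4*0)))/(142/(-1456) - 1982/596) - 4111/2117 = ((10 + 0)*(1 + (10 + 0)))/(142*(-1/1456) - 1982*1/596) - 4111*1/2117 = (10*(1 + 10))/(-71/728 - 991/298) - 4111/2117 = (10*11)/(-371303/108472) - 4111/2117 = 110*(-108472/371303) - 4111/2117 = -11931920/371303 - 4111/2117 = -26786301273/786048451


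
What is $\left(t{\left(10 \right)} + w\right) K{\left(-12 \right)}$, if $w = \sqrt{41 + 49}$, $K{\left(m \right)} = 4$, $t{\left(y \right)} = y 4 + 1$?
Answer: $164 + 12 \sqrt{10} \approx 201.95$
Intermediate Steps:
$t{\left(y \right)} = 1 + 4 y$ ($t{\left(y \right)} = 4 y + 1 = 1 + 4 y$)
$w = 3 \sqrt{10}$ ($w = \sqrt{90} = 3 \sqrt{10} \approx 9.4868$)
$\left(t{\left(10 \right)} + w\right) K{\left(-12 \right)} = \left(\left(1 + 4 \cdot 10\right) + 3 \sqrt{10}\right) 4 = \left(\left(1 + 40\right) + 3 \sqrt{10}\right) 4 = \left(41 + 3 \sqrt{10}\right) 4 = 164 + 12 \sqrt{10}$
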